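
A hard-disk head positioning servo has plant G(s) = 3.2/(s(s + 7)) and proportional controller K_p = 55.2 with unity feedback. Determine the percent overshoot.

From 1 + K_pG(s) = 0: s² + 7s + 176.6 = 0 ⇒ ω_n = 13.29, ζ = 0.2633.
%OS = 100·exp(−πζ/√(1−ζ²)) = 100·exp(−π·0.2633/√0.9306) = 42.4%.

42.4%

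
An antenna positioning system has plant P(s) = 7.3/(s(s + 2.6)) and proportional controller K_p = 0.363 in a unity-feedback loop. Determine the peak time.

T_p = 3.21 s

Closed-loop characteristic equation: s² + 2.6s + 2.65 = 0, so ω_n = 1.628 rad/s and ζ = 2.6/(2·1.628) = 0.7986.
Damped frequency ω_d = ω_n√(1−ζ²) = 0.9797 rad/s, so peak time T_p = π/ω_d = 3.21 s.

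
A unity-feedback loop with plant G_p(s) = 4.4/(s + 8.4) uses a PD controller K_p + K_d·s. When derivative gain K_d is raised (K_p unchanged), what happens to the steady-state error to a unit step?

unchanged

K_d affects only the transient (the s-coefficient); the DC loop gain, and hence e_ss, depends only on K_p.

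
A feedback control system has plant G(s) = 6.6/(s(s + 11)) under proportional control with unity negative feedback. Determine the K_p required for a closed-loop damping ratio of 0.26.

K_p = 67.8

Closed-loop characteristic equation: s² + 11s + K_p·6.6 = 0.
So ω_n = √(6.6K_p) and 2ζω_n = 11, giving ζ = 11/(2√(6.6K_p)).
Setting ζ = 0.26: √(6.6K_p) = 11/(2·0.26) = 21.15, so K_p = 447.5/6.6 = 67.8.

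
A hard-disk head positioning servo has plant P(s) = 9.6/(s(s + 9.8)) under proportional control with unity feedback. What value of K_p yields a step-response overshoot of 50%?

From %OS = 100·exp(−πζ/√(1−ζ²)) = 50%, ζ = −ln(0.5)/√(π²+ln²(0.5)) = 0.2155.
Characteristic equation s² + 9.8s + 9.6K_p = 0 gives ζ = 9.8/(2√(9.6K_p)).
Setting ζ = 0.2155: √(9.6K_p) = 9.8/(2·0.2155) = 22.74, so K_p = 517.2/9.6 = 53.9.

K_p = 53.9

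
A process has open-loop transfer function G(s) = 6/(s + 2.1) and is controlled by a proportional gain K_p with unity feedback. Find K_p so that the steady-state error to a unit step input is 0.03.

The loop is type 0, so e_ss(step) = 1/(1 + K_pos) with K_pos = K_p·G(0).
G(0) = 2.857. Require 1/(1 + K_p·2.857) = 0.03, so 1 + 2.857·K_p = 33.33.
K_p = (33.33 − 1)/2.857 = 11.3.

K_p = 11.3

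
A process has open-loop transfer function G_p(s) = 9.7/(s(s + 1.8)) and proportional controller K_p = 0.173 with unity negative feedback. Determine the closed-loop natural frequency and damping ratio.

With unity feedback the closed-loop characteristic equation is s² + 1.8s + 0.173·9.7 = s² + 1.8s + 1.678 = 0.
So ω_n² = 1.678 ⇒ ω_n = 1.295 rad/s, and ζ = 1.8/(2ω_n) = 0.695.

ω_n = 1.3 rad/s, ζ = 0.695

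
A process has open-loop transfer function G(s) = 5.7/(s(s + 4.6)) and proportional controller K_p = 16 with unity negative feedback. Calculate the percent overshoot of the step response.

The closed-loop denominator s² + 4.6s + 91.2 gives ω_n = √91.2 = 9.55 and ζ = 4.6/(2ω_n) = 0.2408.
%OS = 100·exp(−πζ/√(1−ζ²)) = 100·exp(−π·0.2408/√0.942) = 45.9%.

45.9%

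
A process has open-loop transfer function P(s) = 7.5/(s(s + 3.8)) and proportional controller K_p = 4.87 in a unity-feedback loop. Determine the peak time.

T_p = 0.548 s

Closed-loop characteristic equation: s² + 3.8s + 36.52 = 0, so ω_n = 6.044 rad/s and ζ = 3.8/(2·6.044) = 0.3144.
Damped frequency ω_d = ω_n√(1−ζ²) = 5.737 rad/s, so peak time T_p = π/ω_d = 0.548 s.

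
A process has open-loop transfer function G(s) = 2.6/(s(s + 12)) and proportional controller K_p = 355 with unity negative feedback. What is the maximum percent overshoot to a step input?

Closed-loop characteristic equation: s² + 12s + 923 = 0, so ω_n = 30.38 rad/s and ζ = 12/(2·30.38) = 0.1975.
%OS = 100·exp(−πζ/√(1−ζ²)) = 100·exp(−π·0.1975/√0.961) = 53.1%.

53.1%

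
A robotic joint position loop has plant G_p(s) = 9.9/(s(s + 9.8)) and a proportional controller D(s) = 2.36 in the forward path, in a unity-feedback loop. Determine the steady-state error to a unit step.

The open loop D(s)G_p(s) has a pole at the origin (type 1), so the static position error constant is infinite and e_ss = 1/(1+∞) = 0.

0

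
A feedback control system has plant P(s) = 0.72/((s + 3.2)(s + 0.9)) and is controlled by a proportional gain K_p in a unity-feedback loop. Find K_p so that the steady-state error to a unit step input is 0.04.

K_p = 96

The loop is type 0, so e_ss(step) = 1/(1 + K_pos) with K_pos = K_p·P(0).
P(0) = 0.25. Require 1/(1 + K_p·0.25) = 0.04, so 1 + 0.25·K_p = 25.
K_p = (25 − 1)/0.25 = 96.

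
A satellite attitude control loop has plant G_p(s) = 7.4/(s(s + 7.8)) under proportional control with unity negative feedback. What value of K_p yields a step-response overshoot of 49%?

From %OS = 100·exp(−πζ/√(1−ζ²)) = 49%, ζ = −ln(0.49)/√(π²+ln²(0.49)) = 0.2214.
Characteristic equation s² + 7.8s + 7.4K_p = 0 gives ζ = 7.8/(2√(7.4K_p)).
Setting ζ = 0.2214: √(7.4K_p) = 7.8/(2·0.2214) = 17.61, so K_p = 310.2/7.4 = 41.9.

K_p = 41.9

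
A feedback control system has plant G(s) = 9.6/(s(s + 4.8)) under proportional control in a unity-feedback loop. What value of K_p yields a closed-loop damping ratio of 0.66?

Closed-loop characteristic equation: s² + 4.8s + K_p·9.6 = 0.
So ω_n = √(9.6K_p) and 2ζω_n = 4.8, giving ζ = 4.8/(2√(9.6K_p)).
Setting ζ = 0.66: √(9.6K_p) = 4.8/(2·0.66) = 3.636, so K_p = 13.22/9.6 = 1.38.

K_p = 1.38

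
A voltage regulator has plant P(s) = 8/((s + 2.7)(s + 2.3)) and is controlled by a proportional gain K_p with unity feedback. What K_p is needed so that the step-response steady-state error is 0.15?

For a type-0 loop with proportional control, e_ss = 1/(1 + K_p·P(0)).
P(0) = 1.288. Require 1/(1 + K_p·1.288) = 0.15, so 1 + 1.288·K_p = 6.667.
K_p = (6.667 − 1)/1.288 = 4.4.

K_p = 4.4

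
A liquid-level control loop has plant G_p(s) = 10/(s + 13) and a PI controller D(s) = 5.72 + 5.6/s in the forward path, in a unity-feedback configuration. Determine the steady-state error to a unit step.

The open loop D(s)G_p(s) has a pole at the origin (type 1), so the static position error constant is infinite and e_ss = 1/(1+∞) = 0.

0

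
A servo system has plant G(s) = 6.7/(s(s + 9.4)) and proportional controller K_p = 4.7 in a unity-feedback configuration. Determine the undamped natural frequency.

With unity feedback the closed-loop characteristic equation is s² + 9.4s + 4.7·6.7 = s² + 9.4s + 31.49 = 0.
Matching s² + 2ζω_n s + ω_n²: ω_n = √31.49 = 5.612 rad/s and 2ζω_n = 9.4, so ζ = 9.4/(2·5.612) = 0.838.

ω_n = 5.61 rad/s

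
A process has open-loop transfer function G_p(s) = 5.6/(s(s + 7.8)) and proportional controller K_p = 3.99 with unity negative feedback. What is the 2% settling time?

T_s ≈ 1.03 s

From 1 + K_pG_p(s) = 0: s² + 7.8s + 22.34 = 0 ⇒ ω_n = 4.727, ζ = 0.8251.
2% settling time T_s ≈ 4/(ζω_n) = 4/3.9 = 1.03 s.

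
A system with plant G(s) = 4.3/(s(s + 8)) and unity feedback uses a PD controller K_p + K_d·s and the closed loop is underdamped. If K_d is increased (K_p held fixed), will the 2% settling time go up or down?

decrease

Characteristic equation s² + (8 + 4.3K_d)s + 4.3K_p = 0: raising K_d increases ζω_n = (8+4.3K_d)/2 while the loop stays underdamped, so T_s ≈ 4/(ζω_n) decreases.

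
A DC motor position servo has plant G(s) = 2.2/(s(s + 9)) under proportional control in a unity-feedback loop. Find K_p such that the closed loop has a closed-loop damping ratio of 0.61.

K_p = 24.7

Closed-loop characteristic equation: s² + 9s + K_p·2.2 = 0.
So ω_n = √(2.2K_p) and 2ζω_n = 9, giving ζ = 9/(2√(2.2K_p)).
Setting ζ = 0.61: √(2.2K_p) = 9/(2·0.61) = 7.377, so K_p = 54.42/2.2 = 24.7.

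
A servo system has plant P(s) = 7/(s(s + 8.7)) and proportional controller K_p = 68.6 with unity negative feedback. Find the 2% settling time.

Closed-loop characteristic equation: s² + 8.7s + 480.2 = 0, so ω_n = 21.91 rad/s and ζ = 8.7/(2·21.91) = 0.1985.
2% settling time T_s ≈ 4/(ζω_n) = 4/4.35 = 0.92 s.

T_s ≈ 0.92 s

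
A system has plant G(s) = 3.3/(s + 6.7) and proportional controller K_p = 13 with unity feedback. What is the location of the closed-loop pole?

Closed-loop transfer function: T(s) = K_p·G(s)/(1 + K_p·G(s)) = 42.9/(s + 6.7 + 42.9) = 42.9/(s + 49.6).
The closed-loop pole is at s = −49.6.

s = -49.6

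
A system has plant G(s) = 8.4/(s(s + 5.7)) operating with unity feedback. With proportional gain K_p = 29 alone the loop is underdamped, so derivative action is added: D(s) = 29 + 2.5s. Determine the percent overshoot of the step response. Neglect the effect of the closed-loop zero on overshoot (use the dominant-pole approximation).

0.559%

Forward path: (29 + 2.5s)·8.4/(s(s+5.7)). The closed-loop characteristic equation is s² + (5.7 + 8.4·2.5)s + 8.4·29 = 0.
That is s² + 26.7s + 243.6 = 0, so ω_n = 15.61 rad/s and ζ = 26.7/(2·15.61) = 0.8553.
%OS = 100·exp(−πζ/√(1−ζ²)) = 0.559%.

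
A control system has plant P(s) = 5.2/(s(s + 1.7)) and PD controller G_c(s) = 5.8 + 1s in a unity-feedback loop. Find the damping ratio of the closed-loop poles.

Forward path: (5.8 + 1s)·5.2/(s(s+1.7)). The closed-loop characteristic equation is s² + (1.7 + 5.2·1)s + 5.2·5.8 = 0.
That is s² + 6.9s + 30.16 = 0, so ω_n = 5.492 rad/s and ζ = 6.9/(2·5.492) = 0.6282.

ζ = 0.628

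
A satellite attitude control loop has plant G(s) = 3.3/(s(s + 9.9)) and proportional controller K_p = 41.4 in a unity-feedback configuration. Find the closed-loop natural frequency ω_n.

ω_n = 11.7 rad/s

The closed-loop denominator is s(s+9.9) + 41.4·3.3 = s² + 9.9s + 136.6.
So ω_n² = 136.6 ⇒ ω_n = 11.69 rad/s, and ζ = 9.9/(2ω_n) = 0.423.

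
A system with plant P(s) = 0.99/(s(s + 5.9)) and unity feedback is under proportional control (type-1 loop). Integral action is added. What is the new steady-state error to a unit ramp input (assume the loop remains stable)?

The integrator raises the loop to type 2, so K_v → ∞ and e_ss to a ramp is zero.

0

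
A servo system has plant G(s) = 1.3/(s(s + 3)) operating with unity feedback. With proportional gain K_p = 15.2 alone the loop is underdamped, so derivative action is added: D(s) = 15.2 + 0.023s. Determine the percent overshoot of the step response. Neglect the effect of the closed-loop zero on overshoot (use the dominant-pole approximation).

32%

Forward path: (15.2 + 0.023s)·1.3/(s(s+3)). The closed-loop characteristic equation is s² + (3 + 1.3·0.023)s + 1.3·15.2 = 0.
That is s² + 3.03s + 19.76 = 0, so ω_n = 4.445 rad/s and ζ = 3.03/(2·4.445) = 0.3408.
%OS = 100·exp(−πζ/√(1−ζ²)) = 32%.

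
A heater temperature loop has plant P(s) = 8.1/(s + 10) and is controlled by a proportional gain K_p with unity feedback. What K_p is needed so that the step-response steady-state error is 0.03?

K_p = 39.9

The loop is type 0, so e_ss(step) = 1/(1 + K_pos) with K_pos = K_p·P(0).
P(0) = 0.81. Require 1/(1 + K_p·0.81) = 0.03, so 1 + 0.81·K_p = 33.33.
K_p = (33.33 − 1)/0.81 = 39.9.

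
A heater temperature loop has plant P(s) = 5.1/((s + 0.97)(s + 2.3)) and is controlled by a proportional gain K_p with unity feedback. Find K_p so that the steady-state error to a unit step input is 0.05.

K_p = 8.31

Steady-state error for a unit step on this type-0 loop is 1/(1 + K_p·P(0)).
P(0) = 2.286. Require 1/(1 + K_p·2.286) = 0.05, so 1 + 2.286·K_p = 20.
K_p = (20 − 1)/2.286 = 8.31.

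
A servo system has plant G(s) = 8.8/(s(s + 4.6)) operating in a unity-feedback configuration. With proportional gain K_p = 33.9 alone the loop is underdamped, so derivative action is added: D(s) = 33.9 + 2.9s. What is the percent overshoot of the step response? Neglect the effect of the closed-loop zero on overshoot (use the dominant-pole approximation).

0.372%

Forward path: (33.9 + 2.9s)·8.8/(s(s+4.6)). The closed-loop characteristic equation is s² + (4.6 + 8.8·2.9)s + 8.8·33.9 = 0.
That is s² + 30.12s + 298.3 = 0, so ω_n = 17.27 rad/s and ζ = 30.12/(2·17.27) = 0.8719.
%OS = 100·exp(−πζ/√(1−ζ²)) = 0.372%.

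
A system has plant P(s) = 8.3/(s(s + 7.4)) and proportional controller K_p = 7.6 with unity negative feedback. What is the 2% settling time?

Closed-loop characteristic equation: s² + 7.4s + 63.08 = 0, so ω_n = 7.942 rad/s and ζ = 7.4/(2·7.942) = 0.4659.
2% settling time T_s ≈ 4/(ζω_n) = 4/3.7 = 1.08 s.

T_s ≈ 1.08 s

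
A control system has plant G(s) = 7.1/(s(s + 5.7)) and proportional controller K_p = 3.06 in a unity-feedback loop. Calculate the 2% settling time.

From 1 + K_pG(s) = 0: s² + 5.7s + 21.73 = 0 ⇒ ω_n = 4.661, ζ = 0.6114.
2% settling time T_s ≈ 4/(ζω_n) = 4/2.85 = 1.4 s.

T_s ≈ 1.4 s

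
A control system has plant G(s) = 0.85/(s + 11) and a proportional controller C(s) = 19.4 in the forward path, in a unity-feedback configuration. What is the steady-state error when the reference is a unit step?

The loop is type 0. Static position error constant K_pos = C(0)·G(0) = 19.4·0.07727 = 1.499.
Steady-state error to a unit step: e_ss = 1/(1+K_pos) = 1/2.499 = 0.4.

0.4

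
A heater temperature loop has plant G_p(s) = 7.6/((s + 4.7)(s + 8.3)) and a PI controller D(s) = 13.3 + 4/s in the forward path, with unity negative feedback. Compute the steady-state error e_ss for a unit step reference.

The open loop D(s)G_p(s) has a pole at the origin (type 1), so the static position error constant is infinite and e_ss = 1/(1+∞) = 0.

0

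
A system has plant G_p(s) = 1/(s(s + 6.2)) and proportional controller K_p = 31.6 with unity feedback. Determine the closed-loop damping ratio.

With unity feedback the closed-loop characteristic equation is s² + 6.2s + 31.6·1 = s² + 6.2s + 31.6 = 0.
Matching s² + 2ζω_n s + ω_n²: ω_n = √31.6 = 5.621 rad/s and 2ζω_n = 6.2, so ζ = 6.2/(2·5.621) = 0.551.

ζ = 0.551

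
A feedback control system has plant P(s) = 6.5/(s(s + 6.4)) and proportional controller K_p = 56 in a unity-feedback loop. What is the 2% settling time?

From 1 + K_pP(s) = 0: s² + 6.4s + 364 = 0 ⇒ ω_n = 19.08, ζ = 0.1677.
2% settling time T_s ≈ 4/(ζω_n) = 4/3.2 = 1.25 s.

T_s ≈ 1.25 s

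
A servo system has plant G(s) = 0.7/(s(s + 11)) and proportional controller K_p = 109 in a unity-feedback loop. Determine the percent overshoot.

7.84%

From 1 + K_pG(s) = 0: s² + 11s + 76.3 = 0 ⇒ ω_n = 8.735, ζ = 0.6297.
%OS = 100·exp(−πζ/√(1−ζ²)) = 100·exp(−π·0.6297/√0.6035) = 7.84%.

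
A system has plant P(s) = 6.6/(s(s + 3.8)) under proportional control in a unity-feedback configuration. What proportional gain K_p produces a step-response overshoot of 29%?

K_p = 4.07

From %OS = 100·exp(−πζ/√(1−ζ²)) = 29%, ζ = −ln(0.29)/√(π²+ln²(0.29)) = 0.3666.
Characteristic equation s² + 3.8s + 6.6K_p = 0 gives ζ = 3.8/(2√(6.6K_p)).
Setting ζ = 0.3666: √(6.6K_p) = 3.8/(2·0.3666) = 5.183, so K_p = 26.86/6.6 = 4.07.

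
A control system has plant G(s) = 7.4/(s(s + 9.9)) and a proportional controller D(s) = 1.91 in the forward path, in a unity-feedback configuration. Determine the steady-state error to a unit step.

0

The open loop D(s)G(s) has a pole at the origin (type 1), so the static position error constant is infinite and e_ss = 1/(1+∞) = 0.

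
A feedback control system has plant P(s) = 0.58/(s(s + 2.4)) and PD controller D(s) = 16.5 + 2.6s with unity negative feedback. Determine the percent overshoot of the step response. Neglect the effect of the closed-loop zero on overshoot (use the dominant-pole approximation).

7.73%

Forward path: (16.5 + 2.6s)·0.58/(s(s+2.4)). The closed-loop characteristic equation is s² + (2.4 + 0.58·2.6)s + 0.58·16.5 = 0.
That is s² + 3.908s + 9.57 = 0, so ω_n = 3.094 rad/s and ζ = 3.908/(2·3.094) = 0.6316.
%OS = 100·exp(−πζ/√(1−ζ²)) = 7.73%.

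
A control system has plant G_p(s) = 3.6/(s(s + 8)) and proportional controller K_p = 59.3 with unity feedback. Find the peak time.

Closed-loop characteristic equation: s² + 8s + 213.5 = 0, so ω_n = 14.61 rad/s and ζ = 8/(2·14.61) = 0.2738.
Damped frequency ω_d = ω_n√(1−ζ²) = 14.05 rad/s, so peak time T_p = π/ω_d = 0.224 s.

T_p = 0.224 s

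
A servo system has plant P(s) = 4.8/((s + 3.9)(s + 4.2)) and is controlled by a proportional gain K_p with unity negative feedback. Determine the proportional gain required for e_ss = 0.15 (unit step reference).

K_p = 19.3

For a type-0 loop with proportional control, e_ss = 1/(1 + K_p·P(0)).
P(0) = 0.293. Require 1/(1 + K_p·0.293) = 0.15, so 1 + 0.293·K_p = 6.667.
K_p = (6.667 − 1)/0.293 = 19.3.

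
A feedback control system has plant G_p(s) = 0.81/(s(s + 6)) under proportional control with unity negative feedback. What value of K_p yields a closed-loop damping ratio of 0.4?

Closed-loop characteristic equation: s² + 6s + K_p·0.81 = 0.
So ω_n = √(0.81K_p) and 2ζω_n = 6, giving ζ = 6/(2√(0.81K_p)).
Setting ζ = 0.4: √(0.81K_p) = 6/(2·0.4) = 7.5, so K_p = 56.25/0.81 = 69.4.

K_p = 69.4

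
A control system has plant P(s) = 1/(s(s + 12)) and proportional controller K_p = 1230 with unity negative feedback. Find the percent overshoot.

From 1 + K_pP(s) = 0: s² + 12s + 1230 = 0 ⇒ ω_n = 35.07, ζ = 0.1711.
%OS = 100·exp(−πζ/√(1−ζ²)) = 100·exp(−π·0.1711/√0.9707) = 58%.

58%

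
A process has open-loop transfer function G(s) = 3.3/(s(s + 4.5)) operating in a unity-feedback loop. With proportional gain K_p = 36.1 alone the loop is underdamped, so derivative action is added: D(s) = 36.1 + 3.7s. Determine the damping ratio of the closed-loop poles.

Forward path: (36.1 + 3.7s)·3.3/(s(s+4.5)). The closed-loop characteristic equation is s² + (4.5 + 3.3·3.7)s + 3.3·36.1 = 0.
That is s² + 16.71s + 119.1 = 0, so ω_n = 10.91 rad/s and ζ = 16.71/(2·10.91) = 0.7655.

ζ = 0.765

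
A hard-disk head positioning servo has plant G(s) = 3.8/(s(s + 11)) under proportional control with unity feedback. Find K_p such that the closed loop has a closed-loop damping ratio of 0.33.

Closed-loop characteristic equation: s² + 11s + K_p·3.8 = 0.
So ω_n = √(3.8K_p) and 2ζω_n = 11, giving ζ = 11/(2√(3.8K_p)).
Setting ζ = 0.33: √(3.8K_p) = 11/(2·0.33) = 16.67, so K_p = 277.8/3.8 = 73.1.

K_p = 73.1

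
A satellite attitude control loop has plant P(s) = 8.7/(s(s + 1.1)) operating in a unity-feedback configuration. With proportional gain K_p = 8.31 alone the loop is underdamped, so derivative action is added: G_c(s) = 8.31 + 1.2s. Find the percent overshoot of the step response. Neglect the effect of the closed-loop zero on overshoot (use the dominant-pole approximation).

Forward path: (8.31 + 1.2s)·8.7/(s(s+1.1)). The closed-loop characteristic equation is s² + (1.1 + 8.7·1.2)s + 8.7·8.31 = 0.
That is s² + 11.54s + 72.3 = 0, so ω_n = 8.503 rad/s and ζ = 11.54/(2·8.503) = 0.6786.
%OS = 100·exp(−πζ/√(1−ζ²)) = 5.49%.

5.49%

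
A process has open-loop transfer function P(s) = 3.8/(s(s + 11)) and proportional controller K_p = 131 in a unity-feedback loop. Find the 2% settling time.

The closed-loop denominator s² + 11s + 497.8 gives ω_n = √497.8 = 22.31 and ζ = 11/(2ω_n) = 0.2465.
2% settling time T_s ≈ 4/(ζω_n) = 4/5.5 = 0.727 s.

T_s ≈ 0.727 s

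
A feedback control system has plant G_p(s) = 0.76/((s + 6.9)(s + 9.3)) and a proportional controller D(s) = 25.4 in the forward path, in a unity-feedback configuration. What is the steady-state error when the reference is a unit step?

0.769

The loop is type 0. Static position error constant K_pos = D(0)·G_p(0) = 25.4·0.01184 = 0.3008.
Steady-state error to a unit step: e_ss = 1/(1+K_pos) = 1/1.301 = 0.769.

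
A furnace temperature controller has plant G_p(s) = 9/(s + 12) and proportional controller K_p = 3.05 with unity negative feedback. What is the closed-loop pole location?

s = -39.45

Closed-loop transfer function: T(s) = K_p·G_p(s)/(1 + K_p·G_p(s)) = 27.45/(s + 12 + 27.45) = 27.45/(s + 39.45).
The closed-loop pole is at s = −39.45.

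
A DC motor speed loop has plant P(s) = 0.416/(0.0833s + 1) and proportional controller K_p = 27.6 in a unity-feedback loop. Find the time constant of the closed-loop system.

Closed loop: T(s) = K_p·P/(1+K_p·P) = 11.48/(0.0833s + 1 + 11.48), with pole at s = −(1 + 11.48)/0.0833 = −149.8.
Closed-loop time constant τ = 1/149.8 = 0.00667 s.

τ = 0.00667 s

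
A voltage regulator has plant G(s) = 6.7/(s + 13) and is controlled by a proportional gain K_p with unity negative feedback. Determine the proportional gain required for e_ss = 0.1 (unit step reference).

Steady-state error for a unit step on this type-0 loop is 1/(1 + K_p·G(0)).
G(0) = 0.5154. Require 1/(1 + K_p·0.5154) = 0.1, so 1 + 0.5154·K_p = 10.
K_p = (10 − 1)/0.5154 = 17.5.

K_p = 17.5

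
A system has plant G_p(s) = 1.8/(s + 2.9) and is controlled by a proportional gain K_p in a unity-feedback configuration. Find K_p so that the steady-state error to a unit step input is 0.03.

K_p = 52.1

For a type-0 loop with proportional control, e_ss = 1/(1 + K_p·G_p(0)).
G_p(0) = 0.6207. Require 1/(1 + K_p·0.6207) = 0.03, so 1 + 0.6207·K_p = 33.33.
K_p = (33.33 − 1)/0.6207 = 52.1.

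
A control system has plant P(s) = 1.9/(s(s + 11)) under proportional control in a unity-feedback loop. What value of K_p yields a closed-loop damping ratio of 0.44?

Closed-loop characteristic equation: s² + 11s + K_p·1.9 = 0.
So ω_n = √(1.9K_p) and 2ζω_n = 11, giving ζ = 11/(2√(1.9K_p)).
Setting ζ = 0.44: √(1.9K_p) = 11/(2·0.44) = 12.5, so K_p = 156.2/1.9 = 82.2.

K_p = 82.2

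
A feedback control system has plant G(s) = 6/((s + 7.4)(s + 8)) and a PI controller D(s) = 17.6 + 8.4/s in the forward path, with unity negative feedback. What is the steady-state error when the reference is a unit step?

The open loop D(s)G(s) has a pole at the origin (type 1), so the static position error constant is infinite and e_ss = 1/(1+∞) = 0.

0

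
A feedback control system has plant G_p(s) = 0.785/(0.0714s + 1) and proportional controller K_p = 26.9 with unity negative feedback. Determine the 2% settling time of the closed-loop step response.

Closed loop: T(s) = K_p·G_p/(1+K_p·G_p) = 21.12/(0.0714s + 1 + 21.12), with pole at s = −(1 + 21.12)/0.0714 = −309.8.
τ = 1/309.8 = 0.003228 s, so 2% settling time ≈ 4τ = 0.0129 s.

T_s ≈ 0.0129 s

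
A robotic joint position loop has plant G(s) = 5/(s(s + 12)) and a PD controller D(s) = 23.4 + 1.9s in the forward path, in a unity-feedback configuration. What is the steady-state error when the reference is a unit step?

0

The open loop D(s)G(s) has a pole at the origin (type 1), so the static position error constant is infinite and e_ss = 1/(1+∞) = 0.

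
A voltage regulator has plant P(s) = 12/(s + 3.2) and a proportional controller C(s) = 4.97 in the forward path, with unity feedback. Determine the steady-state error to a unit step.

0.0509

The loop is type 0. Static position error constant K_pos = C(0)·P(0) = 4.97·3.75 = 18.64.
Steady-state error to a unit step: e_ss = 1/(1+K_pos) = 1/19.64 = 0.0509.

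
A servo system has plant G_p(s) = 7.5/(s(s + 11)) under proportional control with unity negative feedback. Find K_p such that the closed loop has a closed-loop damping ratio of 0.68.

Closed-loop characteristic equation: s² + 11s + K_p·7.5 = 0.
So ω_n = √(7.5K_p) and 2ζω_n = 11, giving ζ = 11/(2√(7.5K_p)).
Setting ζ = 0.68: √(7.5K_p) = 11/(2·0.68) = 8.088, so K_p = 65.42/7.5 = 8.72.

K_p = 8.72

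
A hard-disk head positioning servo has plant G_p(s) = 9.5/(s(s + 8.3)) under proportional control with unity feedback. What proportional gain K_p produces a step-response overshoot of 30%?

From %OS = 100·exp(−πζ/√(1−ζ²)) = 30%, ζ = −ln(0.3)/√(π²+ln²(0.3)) = 0.3579.
Characteristic equation s² + 8.3s + 9.5K_p = 0 gives ζ = 8.3/(2√(9.5K_p)).
Setting ζ = 0.3579: √(9.5K_p) = 8.3/(2·0.3579) = 11.6, so K_p = 134.5/9.5 = 14.2.

K_p = 14.2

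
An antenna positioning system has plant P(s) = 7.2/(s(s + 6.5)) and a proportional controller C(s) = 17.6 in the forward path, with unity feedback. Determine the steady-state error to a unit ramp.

The loop has one pole at the origin (type 1). Velocity error constant K_v = lim_{s→0} s·C(s)P(s) = 17.6·7.2/6.5 = 19.5.
Steady-state error to a unit ramp: e_ss = 1/K_v = 0.0513.

0.0513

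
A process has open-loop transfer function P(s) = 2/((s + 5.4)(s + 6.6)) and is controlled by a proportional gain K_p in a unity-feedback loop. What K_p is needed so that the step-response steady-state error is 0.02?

For a type-0 loop with proportional control, e_ss = 1/(1 + K_p·P(0)).
P(0) = 0.05612. Require 1/(1 + K_p·0.05612) = 0.02, so 1 + 0.05612·K_p = 50.
K_p = (50 − 1)/0.05612 = 873.

K_p = 873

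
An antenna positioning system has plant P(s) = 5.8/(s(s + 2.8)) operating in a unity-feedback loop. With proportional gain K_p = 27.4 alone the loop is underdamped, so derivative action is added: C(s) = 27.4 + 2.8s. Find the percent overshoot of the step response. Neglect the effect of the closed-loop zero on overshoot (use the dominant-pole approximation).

Forward path: (27.4 + 2.8s)·5.8/(s(s+2.8)). The closed-loop characteristic equation is s² + (2.8 + 5.8·2.8)s + 5.8·27.4 = 0.
That is s² + 19.04s + 158.9 = 0, so ω_n = 12.61 rad/s and ζ = 19.04/(2·12.61) = 0.7552.
%OS = 100·exp(−πζ/√(1−ζ²)) = 2.68%.

2.68%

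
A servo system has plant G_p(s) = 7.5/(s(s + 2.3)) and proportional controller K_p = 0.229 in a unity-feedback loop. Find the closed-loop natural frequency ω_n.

With unity feedback the closed-loop characteristic equation is s² + 2.3s + 0.229·7.5 = s² + 2.3s + 1.718 = 0.
So ω_n² = 1.718 ⇒ ω_n = 1.311 rad/s, and ζ = 2.3/(2ω_n) = 0.878.

ω_n = 1.31 rad/s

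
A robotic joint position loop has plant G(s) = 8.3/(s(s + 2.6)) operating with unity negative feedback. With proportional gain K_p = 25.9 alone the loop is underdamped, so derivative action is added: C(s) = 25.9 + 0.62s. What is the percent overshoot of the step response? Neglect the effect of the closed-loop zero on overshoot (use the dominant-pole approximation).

42.3%

Forward path: (25.9 + 0.62s)·8.3/(s(s+2.6)). The closed-loop characteristic equation is s² + (2.6 + 8.3·0.62)s + 8.3·25.9 = 0.
That is s² + 7.746s + 215 = 0, so ω_n = 14.66 rad/s and ζ = 7.746/(2·14.66) = 0.2642.
%OS = 100·exp(−πζ/√(1−ζ²)) = 42.3%.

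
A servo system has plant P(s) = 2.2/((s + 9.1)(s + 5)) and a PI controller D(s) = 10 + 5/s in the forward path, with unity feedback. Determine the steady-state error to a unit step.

0

The open loop D(s)P(s) has a pole at the origin (type 1), so the static position error constant is infinite and e_ss = 1/(1+∞) = 0.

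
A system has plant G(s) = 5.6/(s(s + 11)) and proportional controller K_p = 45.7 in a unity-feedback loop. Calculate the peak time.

Closed-loop characteristic equation: s² + 11s + 255.9 = 0, so ω_n = 16 rad/s and ζ = 11/(2·16) = 0.3438.
Damped frequency ω_d = ω_n√(1−ζ²) = 15.02 rad/s, so peak time T_p = π/ω_d = 0.209 s.

T_p = 0.209 s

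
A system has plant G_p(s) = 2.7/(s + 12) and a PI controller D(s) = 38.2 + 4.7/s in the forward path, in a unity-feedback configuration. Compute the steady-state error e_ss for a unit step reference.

The open loop D(s)G_p(s) has a pole at the origin (type 1), so the static position error constant is infinite and e_ss = 1/(1+∞) = 0.

0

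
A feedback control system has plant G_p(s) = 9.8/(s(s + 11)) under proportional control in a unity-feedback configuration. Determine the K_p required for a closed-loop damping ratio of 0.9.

Closed-loop characteristic equation: s² + 11s + K_p·9.8 = 0.
So ω_n = √(9.8K_p) and 2ζω_n = 11, giving ζ = 11/(2√(9.8K_p)).
Setting ζ = 0.9: √(9.8K_p) = 11/(2·0.9) = 6.111, so K_p = 37.35/9.8 = 3.81.

K_p = 3.81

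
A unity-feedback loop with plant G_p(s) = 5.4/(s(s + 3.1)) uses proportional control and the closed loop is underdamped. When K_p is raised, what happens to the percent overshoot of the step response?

increase

ζ = 3.1/(2√(5.4K_p)) decreases as K_p grows; lower damping means more overshoot.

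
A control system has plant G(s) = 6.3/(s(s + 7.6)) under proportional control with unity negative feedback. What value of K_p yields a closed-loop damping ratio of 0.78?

Closed-loop characteristic equation: s² + 7.6s + K_p·6.3 = 0.
So ω_n = √(6.3K_p) and 2ζω_n = 7.6, giving ζ = 7.6/(2√(6.3K_p)).
Setting ζ = 0.78: √(6.3K_p) = 7.6/(2·0.78) = 4.872, so K_p = 23.73/6.3 = 3.77.

K_p = 3.77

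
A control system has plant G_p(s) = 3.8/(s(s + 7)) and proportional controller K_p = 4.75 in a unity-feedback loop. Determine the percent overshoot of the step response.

From 1 + K_pG_p(s) = 0: s² + 7s + 18.05 = 0 ⇒ ω_n = 4.249, ζ = 0.8238.
%OS = 100·exp(−πζ/√(1−ζ²)) = 100·exp(−π·0.8238/√0.3213) = 1.04%.

1.04%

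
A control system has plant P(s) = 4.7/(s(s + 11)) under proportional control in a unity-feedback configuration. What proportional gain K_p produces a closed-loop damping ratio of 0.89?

Closed-loop characteristic equation: s² + 11s + K_p·4.7 = 0.
So ω_n = √(4.7K_p) and 2ζω_n = 11, giving ζ = 11/(2√(4.7K_p)).
Setting ζ = 0.89: √(4.7K_p) = 11/(2·0.89) = 6.18, so K_p = 38.19/4.7 = 8.13.

K_p = 8.13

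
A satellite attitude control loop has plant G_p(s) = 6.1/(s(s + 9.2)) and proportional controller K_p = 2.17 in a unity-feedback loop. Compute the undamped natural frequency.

The closed-loop denominator is s(s+9.2) + 2.17·6.1 = s² + 9.2s + 13.24.
Matching s² + 2ζω_n s + ω_n²: ω_n = √13.24 = 3.638 rad/s and 2ζω_n = 9.2, so ζ = 9.2/(2·3.638) = 1.26.

ω_n = 3.64 rad/s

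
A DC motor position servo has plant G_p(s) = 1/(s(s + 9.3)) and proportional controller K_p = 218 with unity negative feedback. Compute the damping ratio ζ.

ζ = 0.315

With unity feedback the closed-loop characteristic equation is s² + 9.3s + 218·1 = s² + 9.3s + 218 = 0.
So ω_n² = 218 ⇒ ω_n = 14.76 rad/s, and ζ = 9.3/(2ω_n) = 0.315.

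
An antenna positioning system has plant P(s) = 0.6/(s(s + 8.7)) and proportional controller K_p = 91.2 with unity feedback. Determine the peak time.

T_p = 0.525 s

The closed-loop denominator s² + 8.7s + 54.72 gives ω_n = √54.72 = 7.397 and ζ = 8.7/(2ω_n) = 0.5881.
Damped frequency ω_d = ω_n√(1−ζ²) = 5.983 rad/s, so peak time T_p = π/ω_d = 0.525 s.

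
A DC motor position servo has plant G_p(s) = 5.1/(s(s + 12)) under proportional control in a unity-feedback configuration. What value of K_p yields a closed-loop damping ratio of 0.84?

Closed-loop characteristic equation: s² + 12s + K_p·5.1 = 0.
So ω_n = √(5.1K_p) and 2ζω_n = 12, giving ζ = 12/(2√(5.1K_p)).
Setting ζ = 0.84: √(5.1K_p) = 12/(2·0.84) = 7.143, so K_p = 51.02/5.1 = 10.

K_p = 10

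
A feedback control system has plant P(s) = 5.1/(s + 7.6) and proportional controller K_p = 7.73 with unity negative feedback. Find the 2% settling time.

Closed-loop transfer function: T(s) = K_p·P(s)/(1 + K_p·P(s)) = 39.42/(s + 7.6 + 39.42) = 39.42/(s + 47.02).
Time constant τ = 1/47.02 = 0.02127 s, so the 2% settling time is about 4τ = 0.0851 s.

T_s ≈ 0.0851 s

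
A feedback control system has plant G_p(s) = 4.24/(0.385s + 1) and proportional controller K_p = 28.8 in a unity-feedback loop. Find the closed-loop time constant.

τ = 0.00313 s

Closed loop: T(s) = K_p·G_p/(1+K_p·G_p) = 122.1/(0.385s + 1 + 122.1), with pole at s = −(1 + 122.1)/0.385 = −319.8.
Closed-loop time constant τ = 1/319.8 = 0.00313 s.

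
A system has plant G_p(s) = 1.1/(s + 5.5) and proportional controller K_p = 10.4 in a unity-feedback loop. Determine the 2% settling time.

T_s ≈ 0.236 s

Closed-loop transfer function: T(s) = K_p·G_p(s)/(1 + K_p·G_p(s)) = 11.44/(s + 5.5 + 11.44) = 11.44/(s + 16.94).
Time constant τ = 1/16.94 = 0.05903 s, so the 2% settling time is about 4τ = 0.236 s.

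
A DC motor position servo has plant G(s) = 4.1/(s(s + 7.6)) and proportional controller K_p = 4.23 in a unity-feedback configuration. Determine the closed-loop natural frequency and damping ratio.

ω_n = 4.16 rad/s, ζ = 0.912

The closed-loop denominator is s(s+7.6) + 4.23·4.1 = s² + 7.6s + 17.34.
So ω_n² = 17.34 ⇒ ω_n = 4.164 rad/s, and ζ = 7.6/(2ω_n) = 0.912.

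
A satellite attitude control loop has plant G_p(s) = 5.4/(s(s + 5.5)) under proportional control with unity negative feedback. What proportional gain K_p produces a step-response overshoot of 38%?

From %OS = 100·exp(−πζ/√(1−ζ²)) = 38%, ζ = −ln(0.38)/√(π²+ln²(0.38)) = 0.2943.
Characteristic equation s² + 5.5s + 5.4K_p = 0 gives ζ = 5.5/(2√(5.4K_p)).
Setting ζ = 0.2943: √(5.4K_p) = 5.5/(2·0.2943) = 9.343, so K_p = 87.29/5.4 = 16.2.

K_p = 16.2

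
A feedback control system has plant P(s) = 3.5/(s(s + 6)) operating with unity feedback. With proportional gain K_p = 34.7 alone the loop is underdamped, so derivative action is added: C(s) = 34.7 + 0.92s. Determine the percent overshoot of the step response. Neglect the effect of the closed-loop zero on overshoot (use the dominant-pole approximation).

23.5%

Forward path: (34.7 + 0.92s)·3.5/(s(s+6)). The closed-loop characteristic equation is s² + (6 + 3.5·0.92)s + 3.5·34.7 = 0.
That is s² + 9.22s + 121.5 = 0, so ω_n = 11.02 rad/s and ζ = 9.22/(2·11.02) = 0.4183.
%OS = 100·exp(−πζ/√(1−ζ²)) = 23.5%.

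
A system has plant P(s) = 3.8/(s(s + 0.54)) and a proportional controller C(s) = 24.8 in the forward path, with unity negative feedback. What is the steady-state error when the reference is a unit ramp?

0.00573

The loop has one pole at the origin (type 1). Velocity error constant K_v = lim_{s→0} s·C(s)P(s) = 24.8·3.8/0.54 = 174.5.
Steady-state error to a unit ramp: e_ss = 1/K_v = 0.00573.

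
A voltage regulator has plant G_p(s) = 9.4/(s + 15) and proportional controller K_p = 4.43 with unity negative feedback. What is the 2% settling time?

Closed-loop transfer function: T(s) = K_p·G_p(s)/(1 + K_p·G_p(s)) = 41.64/(s + 15 + 41.64) = 41.64/(s + 56.64).
Time constant τ = 1/56.64 = 0.01765 s, so the 2% settling time is about 4τ = 0.0706 s.

T_s ≈ 0.0706 s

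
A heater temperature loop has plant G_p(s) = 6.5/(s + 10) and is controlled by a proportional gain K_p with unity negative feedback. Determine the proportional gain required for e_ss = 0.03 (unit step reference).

For a type-0 loop with proportional control, e_ss = 1/(1 + K_p·G_p(0)).
G_p(0) = 0.65. Require 1/(1 + K_p·0.65) = 0.03, so 1 + 0.65·K_p = 33.33.
K_p = (33.33 − 1)/0.65 = 49.7.

K_p = 49.7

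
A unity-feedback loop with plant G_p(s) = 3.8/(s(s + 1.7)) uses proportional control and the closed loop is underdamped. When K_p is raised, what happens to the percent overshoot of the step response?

Characteristic equation s² + 1.7s + K_p·3.8 = 0: raising K_p raises ω_n while 2ζω_n = 1.7 is fixed, so ζ falls and overshoot grows.

increase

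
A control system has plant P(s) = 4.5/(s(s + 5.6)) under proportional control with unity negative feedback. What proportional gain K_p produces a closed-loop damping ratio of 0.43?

Closed-loop characteristic equation: s² + 5.6s + K_p·4.5 = 0.
So ω_n = √(4.5K_p) and 2ζω_n = 5.6, giving ζ = 5.6/(2√(4.5K_p)).
Setting ζ = 0.43: √(4.5K_p) = 5.6/(2·0.43) = 6.512, so K_p = 42.4/4.5 = 9.42.

K_p = 9.42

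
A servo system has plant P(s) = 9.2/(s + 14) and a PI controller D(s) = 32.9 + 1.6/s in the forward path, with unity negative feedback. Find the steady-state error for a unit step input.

The open loop D(s)P(s) has a pole at the origin (type 1), so the static position error constant is infinite and e_ss = 1/(1+∞) = 0.

0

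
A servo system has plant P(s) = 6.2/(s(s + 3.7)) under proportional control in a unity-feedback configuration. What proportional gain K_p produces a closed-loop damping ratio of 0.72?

K_p = 1.06

Closed-loop characteristic equation: s² + 3.7s + K_p·6.2 = 0.
So ω_n = √(6.2K_p) and 2ζω_n = 3.7, giving ζ = 3.7/(2√(6.2K_p)).
Setting ζ = 0.72: √(6.2K_p) = 3.7/(2·0.72) = 2.569, so K_p = 6.602/6.2 = 1.06.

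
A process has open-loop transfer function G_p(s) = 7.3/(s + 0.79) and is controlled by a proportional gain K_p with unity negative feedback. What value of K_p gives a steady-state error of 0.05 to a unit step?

K_p = 2.06

The loop is type 0, so e_ss(step) = 1/(1 + K_pos) with K_pos = K_p·G_p(0).
G_p(0) = 9.241. Require 1/(1 + K_p·9.241) = 0.05, so 1 + 9.241·K_p = 20.
K_p = (20 − 1)/9.241 = 2.06.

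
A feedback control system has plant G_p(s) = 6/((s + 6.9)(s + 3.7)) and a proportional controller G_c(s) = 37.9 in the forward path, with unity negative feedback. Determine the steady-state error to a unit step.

0.101

The loop is type 0. Static position error constant K_pos = G_c(0)·G_p(0) = 37.9·0.235 = 8.907.
Steady-state error to a unit step: e_ss = 1/(1+K_pos) = 1/9.907 = 0.101.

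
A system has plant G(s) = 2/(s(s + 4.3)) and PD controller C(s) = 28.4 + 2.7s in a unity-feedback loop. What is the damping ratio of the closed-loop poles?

ζ = 0.644

Forward path: (28.4 + 2.7s)·2/(s(s+4.3)). The closed-loop characteristic equation is s² + (4.3 + 2·2.7)s + 2·28.4 = 0.
That is s² + 9.7s + 56.8 = 0, so ω_n = 7.537 rad/s and ζ = 9.7/(2·7.537) = 0.6435.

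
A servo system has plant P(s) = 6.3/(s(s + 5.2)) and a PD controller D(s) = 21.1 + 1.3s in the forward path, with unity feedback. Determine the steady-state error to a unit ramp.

0.0391

The loop has one pole at the origin (type 1). Velocity error constant K_v = lim_{s→0} s·D(s)P(s) = 21.1·6.3/5.2 = 25.56.
Steady-state error to a unit ramp: e_ss = 1/K_v = 0.0391.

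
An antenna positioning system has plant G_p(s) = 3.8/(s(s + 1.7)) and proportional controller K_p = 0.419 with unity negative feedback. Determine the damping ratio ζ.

ζ = 0.674

With unity feedback the closed-loop characteristic equation is s² + 1.7s + 0.419·3.8 = s² + 1.7s + 1.592 = 0.
Matching s² + 2ζω_n s + ω_n²: ω_n = √1.592 = 1.262 rad/s and 2ζω_n = 1.7, so ζ = 1.7/(2·1.262) = 0.674.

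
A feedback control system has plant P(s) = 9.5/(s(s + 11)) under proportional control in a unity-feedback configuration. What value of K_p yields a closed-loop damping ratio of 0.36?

K_p = 24.6

Closed-loop characteristic equation: s² + 11s + K_p·9.5 = 0.
So ω_n = √(9.5K_p) and 2ζω_n = 11, giving ζ = 11/(2√(9.5K_p)).
Setting ζ = 0.36: √(9.5K_p) = 11/(2·0.36) = 15.28, so K_p = 233.4/9.5 = 24.6.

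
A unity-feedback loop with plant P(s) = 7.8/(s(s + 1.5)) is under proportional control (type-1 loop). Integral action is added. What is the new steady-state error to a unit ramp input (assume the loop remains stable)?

0

The integrator raises the loop to type 2, so K_v → ∞ and e_ss to a ramp is zero.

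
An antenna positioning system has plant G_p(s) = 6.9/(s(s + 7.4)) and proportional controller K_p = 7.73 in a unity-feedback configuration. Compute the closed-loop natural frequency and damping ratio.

ω_n = 7.3 rad/s, ζ = 0.507

With unity feedback the closed-loop characteristic equation is s² + 7.4s + 7.73·6.9 = s² + 7.4s + 53.34 = 0.
Matching s² + 2ζω_n s + ω_n²: ω_n = √53.34 = 7.303 rad/s and 2ζω_n = 7.4, so ζ = 7.4/(2·7.303) = 0.507.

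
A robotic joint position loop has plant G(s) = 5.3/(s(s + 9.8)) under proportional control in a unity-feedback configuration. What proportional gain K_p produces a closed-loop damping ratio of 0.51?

Closed-loop characteristic equation: s² + 9.8s + K_p·5.3 = 0.
So ω_n = √(5.3K_p) and 2ζω_n = 9.8, giving ζ = 9.8/(2√(5.3K_p)).
Setting ζ = 0.51: √(5.3K_p) = 9.8/(2·0.51) = 9.608, so K_p = 92.31/5.3 = 17.4.

K_p = 17.4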